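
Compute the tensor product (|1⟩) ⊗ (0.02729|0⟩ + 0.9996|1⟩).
0.02729|10⟩ + 0.9996|11⟩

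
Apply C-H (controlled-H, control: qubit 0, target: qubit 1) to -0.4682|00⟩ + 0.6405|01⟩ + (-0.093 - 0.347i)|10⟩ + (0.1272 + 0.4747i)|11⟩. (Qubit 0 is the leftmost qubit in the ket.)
-0.4682|00⟩ + 0.6405|01⟩ + (0.02418 + 0.0903i)|10⟩ + (-0.1557 - 0.581i)|11⟩

C-H leaves the control-|0⟩ kets |00⟩, |01⟩ unchanged and applies H to qubit 1 on the control-|1⟩ pair (|10⟩, |11⟩).
H = [[1/√2, 1/√2], [1/√2, -1/√2]].
With a = amp(|10⟩) = (-0.093 - 0.347i) and b = amp(|11⟩) = (0.1272 + 0.4747i):
new amp(|10⟩) = (1/√2)·a + (1/√2)·b = (0.02418 + 0.0903i)
new amp(|11⟩) = (1/√2)·a + (-1/√2)·b = (-0.1557 - 0.581i)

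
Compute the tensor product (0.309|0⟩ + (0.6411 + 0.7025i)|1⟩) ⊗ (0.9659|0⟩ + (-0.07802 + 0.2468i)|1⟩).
0.2985|00⟩ + (-0.02411 + 0.07626i)|01⟩ + (0.6192 + 0.6785i)|10⟩ + (-0.2234 + 0.1034i)|11⟩

amp(|b₁b₂…⟩) = product of the factor amplitudes for bits b₁, b₂, …; only kets whose every factor amplitude is nonzero survive.
|00⟩: (0.309)(0.9659) = 0.2985
|01⟩: (0.309)(-0.07802 + 0.2468i) = (-0.02411 + 0.07626i)
|10⟩: (0.6411 + 0.7025i)(0.9659) = (0.6192 + 0.6785i)
|11⟩: (0.6411 + 0.7025i)(-0.07802 + 0.2468i) = (-0.2234 + 0.1034i)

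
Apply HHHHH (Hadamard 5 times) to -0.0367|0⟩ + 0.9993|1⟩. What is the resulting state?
0.6807|0⟩ - 0.7326|1⟩

H² = I, so H^5 = H: a single Hadamard. With (a, b) = (-0.0367, 0.9993), H gives ((a + b)/√2, (a − b)/√2) = (0.6807, -0.7326).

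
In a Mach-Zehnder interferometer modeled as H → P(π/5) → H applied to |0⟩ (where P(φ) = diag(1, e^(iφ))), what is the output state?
(0.9045 + 0.2939i)|0⟩ + (0.09549 - 0.2939i)|1⟩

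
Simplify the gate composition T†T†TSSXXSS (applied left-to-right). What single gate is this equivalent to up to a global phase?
T†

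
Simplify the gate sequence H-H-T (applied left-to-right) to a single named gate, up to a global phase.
T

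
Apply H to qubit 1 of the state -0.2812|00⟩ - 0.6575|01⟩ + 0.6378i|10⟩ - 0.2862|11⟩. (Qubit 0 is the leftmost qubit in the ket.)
-0.6638|00⟩ + 0.2661|01⟩ + (-0.2024 + 0.451i)|10⟩ + (0.2024 + 0.451i)|11⟩

H on qubit 1 mixes each pair of kets that differ only in qubit 1: amplitudes (a, b) of (|…0…⟩, |…1…⟩) become ((a + b)/√2, (a − b)/√2). Kets absent from the input have amplitude 0.
(|00⟩, |01⟩): (a, b) = (-0.2812, -0.6575) → (-0.6638, 0.2661)
(|10⟩, |11⟩): (a, b) = (0.6378i, -0.2862) → ((-0.2024 + 0.451i), (0.2024 + 0.451i))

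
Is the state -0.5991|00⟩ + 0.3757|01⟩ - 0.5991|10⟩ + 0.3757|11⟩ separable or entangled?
Separable

Writing the state as a|00⟩ + b|01⟩ + c|10⟩ + d|11⟩, it is a product state iff ad − bc = 0.
Here (a, b, c, d) = (-0.5991, 0.3757, -0.5991, 0.3757): ad − bc = (-0.5991)(0.3757) − (0.3757)(-0.5991) = 0, so the state is separable.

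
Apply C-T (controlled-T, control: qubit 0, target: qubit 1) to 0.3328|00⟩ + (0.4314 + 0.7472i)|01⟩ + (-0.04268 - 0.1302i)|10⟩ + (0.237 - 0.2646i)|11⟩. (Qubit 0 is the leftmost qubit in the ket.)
0.3328|00⟩ + (0.4314 + 0.7472i)|01⟩ + (-0.04268 - 0.1302i)|10⟩ + (0.3547 - 0.01952i)|11⟩

C-T leaves the control-|0⟩ kets |00⟩, |01⟩ unchanged and applies T to qubit 1 on the control-|1⟩ pair (|10⟩, |11⟩).
T = [[1, 0], [0, (1/√2 + (1/√2)i)]].
With a = amp(|10⟩) = (-0.04268 - 0.1302i) and b = amp(|11⟩) = (0.237 - 0.2646i):
new amp(|10⟩) = (1)·a = (-0.04268 - 0.1302i)
new amp(|11⟩) = (1/√2 + (1/√2)i)·b = (0.3547 - 0.01952i)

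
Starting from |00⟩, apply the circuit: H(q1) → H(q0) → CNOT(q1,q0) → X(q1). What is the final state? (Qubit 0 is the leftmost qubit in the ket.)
1/2|00⟩ + 1/2|01⟩ + 1/2|10⟩ + 1/2|11⟩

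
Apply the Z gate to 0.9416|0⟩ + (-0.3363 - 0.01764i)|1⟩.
0.9416|0⟩ + (0.3363 + 0.01764i)|1⟩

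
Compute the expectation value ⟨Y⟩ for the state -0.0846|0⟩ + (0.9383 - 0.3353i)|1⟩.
0.05673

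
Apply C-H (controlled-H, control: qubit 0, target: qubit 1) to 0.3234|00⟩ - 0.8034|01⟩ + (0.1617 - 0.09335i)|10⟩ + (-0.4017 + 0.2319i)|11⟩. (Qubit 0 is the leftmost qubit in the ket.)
0.3234|00⟩ - 0.8034|01⟩ + (-0.1697 + 0.09797i)|10⟩ + (0.3984 - 0.23i)|11⟩

C-H leaves the control-|0⟩ kets |00⟩, |01⟩ unchanged and applies H to qubit 1 on the control-|1⟩ pair (|10⟩, |11⟩).
H = [[1/√2, 1/√2], [1/√2, -1/√2]].
With a = amp(|10⟩) = (0.1617 - 0.09335i) and b = amp(|11⟩) = (-0.4017 + 0.2319i):
new amp(|10⟩) = (1/√2)·a + (1/√2)·b = (-0.1697 + 0.09797i)
new amp(|11⟩) = (1/√2)·a + (-1/√2)·b = (0.3984 - 0.23i)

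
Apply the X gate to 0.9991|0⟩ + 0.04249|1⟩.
0.04249|0⟩ + 0.9991|1⟩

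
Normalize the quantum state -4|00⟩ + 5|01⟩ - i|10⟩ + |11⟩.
-0.61|00⟩ + 0.7625|01⟩ - 0.1525i|10⟩ + 0.1525|11⟩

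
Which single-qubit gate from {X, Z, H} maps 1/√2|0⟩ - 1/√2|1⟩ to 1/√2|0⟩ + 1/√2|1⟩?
Z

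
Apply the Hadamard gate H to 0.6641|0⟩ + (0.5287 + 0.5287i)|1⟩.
(0.8434 + 0.3738i)|0⟩ + (0.09574 - 0.3738i)|1⟩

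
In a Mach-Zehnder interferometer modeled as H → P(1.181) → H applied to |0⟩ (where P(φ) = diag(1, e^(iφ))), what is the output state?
(0.69 + 0.4625i)|0⟩ + (0.31 - 0.4625i)|1⟩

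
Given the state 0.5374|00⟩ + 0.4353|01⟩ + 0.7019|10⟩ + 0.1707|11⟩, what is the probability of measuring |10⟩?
0.4927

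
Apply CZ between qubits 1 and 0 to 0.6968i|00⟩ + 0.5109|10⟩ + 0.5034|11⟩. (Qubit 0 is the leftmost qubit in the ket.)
0.6968i|00⟩ + 0.5109|10⟩ - 0.5034|11⟩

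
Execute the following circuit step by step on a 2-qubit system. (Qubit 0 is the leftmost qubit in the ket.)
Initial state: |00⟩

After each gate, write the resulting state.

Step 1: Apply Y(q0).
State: i|10⟩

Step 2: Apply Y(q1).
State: -|11⟩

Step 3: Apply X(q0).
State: -|01⟩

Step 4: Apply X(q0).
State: -|11⟩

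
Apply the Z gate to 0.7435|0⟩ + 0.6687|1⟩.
0.7435|0⟩ - 0.6687|1⟩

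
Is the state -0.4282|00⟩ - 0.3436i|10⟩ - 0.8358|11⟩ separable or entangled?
Entangled

Writing the state as a|00⟩ + b|01⟩ + c|10⟩ + d|11⟩, it is a product state iff ad − bc = 0.
Here (a, b, c, d) = (-0.4282, 0, -0.3436i, -0.8358): ad − bc = (-0.4282)(-0.8358) − (0)(-0.3436i) = 0.3579 ≠ 0, so the state is entangled.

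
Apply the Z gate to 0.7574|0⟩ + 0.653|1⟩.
0.7574|0⟩ - 0.653|1⟩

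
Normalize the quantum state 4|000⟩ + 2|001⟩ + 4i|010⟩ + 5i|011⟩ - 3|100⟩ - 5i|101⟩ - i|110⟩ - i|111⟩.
0.4061|000⟩ + 0.2031|001⟩ + 0.4061i|010⟩ + 0.5077i|011⟩ - 0.3046|100⟩ - 0.5077i|101⟩ - 0.1015i|110⟩ - 0.1015i|111⟩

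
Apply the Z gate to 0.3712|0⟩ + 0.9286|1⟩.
0.3712|0⟩ - 0.9286|1⟩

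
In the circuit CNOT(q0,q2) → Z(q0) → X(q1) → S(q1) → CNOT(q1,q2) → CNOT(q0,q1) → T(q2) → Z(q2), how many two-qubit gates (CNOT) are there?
3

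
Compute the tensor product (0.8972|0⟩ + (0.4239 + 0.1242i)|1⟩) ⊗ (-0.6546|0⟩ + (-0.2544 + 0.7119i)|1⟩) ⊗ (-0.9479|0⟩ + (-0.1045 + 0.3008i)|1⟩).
0.5567|000⟩ + (0.06137 - 0.1767i)|001⟩ + (0.2164 - 0.6054i)|010⟩ + (-0.1683 - 0.1354i)|011⟩ + (0.263 + 0.07707i)|100⟩ + (0.05345 - 0.07497i)|101⟩ + (0.186 - 0.2561i)|110⟩ + (-0.06076 - 0.08727i)|111⟩

amp(|b₁b₂…⟩) = product of the factor amplitudes for bits b₁, b₂, …; only kets whose every factor amplitude is nonzero survive.
|000⟩: (0.8972)(-0.6546)(-0.9479) = 0.5567
|001⟩: (0.8972)(-0.6546)(-0.1045 + 0.3008i) = (0.06137 - 0.1767i)
|010⟩: (0.8972)(-0.2544 + 0.7119i)(-0.9479) = (0.2164 - 0.6054i)
|011⟩: (0.8972)(-0.2544 + 0.7119i)(-0.1045 + 0.3008i) = (-0.1683 - 0.1354i)
|100⟩: (0.4239 + 0.1242i)(-0.6546)(-0.9479) = (0.263 + 0.07707i)
|101⟩: (0.4239 + 0.1242i)(-0.6546)(-0.1045 + 0.3008i) = (0.05345 - 0.07497i)
|110⟩: (0.4239 + 0.1242i)(-0.2544 + 0.7119i)(-0.9479) = (0.186 - 0.2561i)
|111⟩: (0.4239 + 0.1242i)(-0.2544 + 0.7119i)(-0.1045 + 0.3008i) = (-0.06076 - 0.08727i)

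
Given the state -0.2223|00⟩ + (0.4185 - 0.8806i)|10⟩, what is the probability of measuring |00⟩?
0.04942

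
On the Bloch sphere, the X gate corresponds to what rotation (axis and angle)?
Rotation by π around the x-axis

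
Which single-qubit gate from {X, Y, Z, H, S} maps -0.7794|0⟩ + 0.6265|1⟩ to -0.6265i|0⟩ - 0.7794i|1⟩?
Y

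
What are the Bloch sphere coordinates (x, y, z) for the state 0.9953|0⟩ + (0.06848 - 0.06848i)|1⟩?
(0.1363, -0.1363, 0.9812)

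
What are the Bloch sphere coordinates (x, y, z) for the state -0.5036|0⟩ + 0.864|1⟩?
(-0.8702, 0, -0.4929)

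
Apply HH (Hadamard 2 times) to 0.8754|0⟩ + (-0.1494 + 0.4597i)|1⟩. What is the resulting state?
0.8754|0⟩ + (-0.1494 + 0.4597i)|1⟩

H² = I, so an even number of Hadamards cancels: H^2 = I and the state is unchanged.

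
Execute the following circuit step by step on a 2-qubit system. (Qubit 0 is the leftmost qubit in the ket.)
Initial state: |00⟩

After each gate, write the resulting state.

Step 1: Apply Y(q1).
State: i|01⟩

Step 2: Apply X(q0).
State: i|11⟩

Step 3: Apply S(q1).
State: -|11⟩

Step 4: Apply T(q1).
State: (-1/√2 - (1/√2)i)|11⟩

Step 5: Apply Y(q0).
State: (-1/√2 + (1/√2)i)|01⟩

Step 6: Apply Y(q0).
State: (-1/√2 - (1/√2)i)|11⟩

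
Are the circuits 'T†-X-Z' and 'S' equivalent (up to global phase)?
No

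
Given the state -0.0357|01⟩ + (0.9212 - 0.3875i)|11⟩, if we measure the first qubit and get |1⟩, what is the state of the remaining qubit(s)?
(0.9218 - 0.3877i)|1⟩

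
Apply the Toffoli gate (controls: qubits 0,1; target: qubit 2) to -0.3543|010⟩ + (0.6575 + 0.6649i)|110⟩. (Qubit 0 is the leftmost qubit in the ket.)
-0.3543|010⟩ + (0.6575 + 0.6649i)|111⟩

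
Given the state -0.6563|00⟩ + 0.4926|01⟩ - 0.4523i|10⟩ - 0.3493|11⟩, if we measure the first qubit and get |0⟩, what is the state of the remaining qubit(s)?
-0.7998|0⟩ + 0.6003|1⟩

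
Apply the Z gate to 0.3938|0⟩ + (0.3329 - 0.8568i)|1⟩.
0.3938|0⟩ + (-0.3329 + 0.8568i)|1⟩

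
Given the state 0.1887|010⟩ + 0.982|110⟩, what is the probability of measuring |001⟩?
0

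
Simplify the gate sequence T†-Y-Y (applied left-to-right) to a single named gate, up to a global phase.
T†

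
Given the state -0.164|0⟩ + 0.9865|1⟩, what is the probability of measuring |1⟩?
0.9732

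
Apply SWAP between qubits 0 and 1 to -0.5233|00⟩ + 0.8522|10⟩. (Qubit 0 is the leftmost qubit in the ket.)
-0.5233|00⟩ + 0.8522|01⟩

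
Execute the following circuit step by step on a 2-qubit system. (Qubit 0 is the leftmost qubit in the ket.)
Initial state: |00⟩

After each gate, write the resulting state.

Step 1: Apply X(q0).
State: |10⟩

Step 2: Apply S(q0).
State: i|10⟩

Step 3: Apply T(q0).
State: (-1/√2 + (1/√2)i)|10⟩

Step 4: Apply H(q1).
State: (-1/2 + (1/2)i)|10⟩ + (-1/2 + (1/2)i)|11⟩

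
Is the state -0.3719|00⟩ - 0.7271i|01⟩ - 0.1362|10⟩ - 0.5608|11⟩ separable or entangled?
Entangled

Writing the state as a|00⟩ + b|01⟩ + c|10⟩ + d|11⟩, it is a product state iff ad − bc = 0.
Here (a, b, c, d) = (-0.3719, -0.7271i, -0.1362, -0.5608): ad − bc = (-0.3719)(-0.5608) − (-0.7271i)(-0.1362) = (0.2086 - 0.09903i) ≠ 0, so the state is entangled.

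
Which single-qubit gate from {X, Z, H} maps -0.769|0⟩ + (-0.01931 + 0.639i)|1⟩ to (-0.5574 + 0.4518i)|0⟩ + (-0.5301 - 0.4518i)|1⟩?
H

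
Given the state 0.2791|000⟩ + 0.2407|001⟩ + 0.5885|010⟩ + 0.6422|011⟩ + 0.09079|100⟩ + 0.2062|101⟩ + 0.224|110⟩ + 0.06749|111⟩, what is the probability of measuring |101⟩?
0.04252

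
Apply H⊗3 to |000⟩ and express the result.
1/√8|000⟩ + 1/√8|001⟩ + 1/√8|010⟩ + 1/√8|011⟩ + 1/√8|100⟩ + 1/√8|101⟩ + 1/√8|110⟩ + 1/√8|111⟩

H⊗3 gives amp(|y⟩) = (1/2√2) Σ_x (−1)^(x·y) amp(|x⟩), where x·y is the number of positions in which both x and y have a 1.
|000⟩: (1)/(2√2) = 1/√8
|001⟩: (1)/(2√2) = 1/√8
|010⟩: (1)/(2√2) = 1/√8
|011⟩: (1)/(2√2) = 1/√8
|100⟩: (1)/(2√2) = 1/√8
|101⟩: (1)/(2√2) = 1/√8
|110⟩: (1)/(2√2) = 1/√8
|111⟩: (1)/(2√2) = 1/√8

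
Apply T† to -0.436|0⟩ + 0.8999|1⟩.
-0.436|0⟩ + (0.6363 - 0.6363i)|1⟩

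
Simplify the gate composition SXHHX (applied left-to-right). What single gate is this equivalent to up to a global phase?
S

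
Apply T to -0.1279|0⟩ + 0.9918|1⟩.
-0.1279|0⟩ + (0.7013 + 0.7013i)|1⟩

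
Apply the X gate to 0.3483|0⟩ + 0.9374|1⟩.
0.9374|0⟩ + 0.3483|1⟩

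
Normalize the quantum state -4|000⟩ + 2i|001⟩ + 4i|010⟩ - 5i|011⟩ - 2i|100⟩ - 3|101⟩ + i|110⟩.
-0.4619|000⟩ + 0.2309i|001⟩ + 0.4619i|010⟩ - (1/√3)i|011⟩ - 0.2309i|100⟩ - 0.3464|101⟩ + 0.1155i|110⟩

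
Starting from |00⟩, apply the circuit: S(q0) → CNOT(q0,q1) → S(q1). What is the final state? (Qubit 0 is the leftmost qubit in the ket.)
|00⟩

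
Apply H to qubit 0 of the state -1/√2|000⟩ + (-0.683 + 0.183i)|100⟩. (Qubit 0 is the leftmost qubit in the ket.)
(-0.983 + 0.1294i)|000⟩ + (-0.01705 - 0.1294i)|100⟩

H on qubit 0 mixes each pair of kets that differ only in qubit 0: amplitudes (a, b) of (|…0…⟩, |…1…⟩) become ((a + b)/√2, (a − b)/√2). Kets absent from the input have amplitude 0.
(|000⟩, |100⟩): (a, b) = (-1/√2, (-0.683 + 0.183i)) → ((-0.983 + 0.1294i), (-0.01705 - 0.1294i))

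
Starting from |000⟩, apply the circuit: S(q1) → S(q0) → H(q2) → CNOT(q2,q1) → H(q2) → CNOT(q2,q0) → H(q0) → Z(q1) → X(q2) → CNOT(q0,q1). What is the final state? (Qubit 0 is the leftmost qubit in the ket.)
1/√8|000⟩ + 1/√8|001⟩ + 1/√8|010⟩ - 1/√8|011⟩ - 1/√8|100⟩ - 1/√8|101⟩ - 1/√8|110⟩ + 1/√8|111⟩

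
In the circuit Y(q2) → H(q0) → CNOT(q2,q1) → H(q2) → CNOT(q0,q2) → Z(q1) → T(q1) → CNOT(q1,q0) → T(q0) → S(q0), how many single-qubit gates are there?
7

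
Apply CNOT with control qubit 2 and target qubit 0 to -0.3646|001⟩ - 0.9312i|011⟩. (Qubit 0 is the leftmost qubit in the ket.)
-0.3646|101⟩ - 0.9312i|111⟩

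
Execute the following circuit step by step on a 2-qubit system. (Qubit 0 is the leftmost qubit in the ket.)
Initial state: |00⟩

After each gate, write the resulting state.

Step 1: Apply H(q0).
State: 1/√2|00⟩ + 1/√2|10⟩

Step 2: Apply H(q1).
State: 1/2|00⟩ + 1/2|01⟩ + 1/2|10⟩ + 1/2|11⟩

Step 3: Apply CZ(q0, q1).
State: 1/2|00⟩ + 1/2|01⟩ + 1/2|10⟩ - 1/2|11⟩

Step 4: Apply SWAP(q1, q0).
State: 1/2|00⟩ + 1/2|01⟩ + 1/2|10⟩ - 1/2|11⟩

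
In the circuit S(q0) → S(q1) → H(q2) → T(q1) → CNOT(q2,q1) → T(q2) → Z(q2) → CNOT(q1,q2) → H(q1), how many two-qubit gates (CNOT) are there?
2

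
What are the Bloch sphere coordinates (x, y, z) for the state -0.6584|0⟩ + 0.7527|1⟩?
(-0.9912, 0, -0.1331)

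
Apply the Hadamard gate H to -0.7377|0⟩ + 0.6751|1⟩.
-0.04426|0⟩ - 0.999|1⟩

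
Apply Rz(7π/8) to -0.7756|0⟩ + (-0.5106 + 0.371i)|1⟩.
(-0.1513 + 0.7607i)|0⟩ + (-0.4635 - 0.4284i)|1⟩

Rz(7π/8) = [[e^(−iθ/2), 0], [0, e^(iθ/2)]] with e^(±iθ/2) = cos(θ/2) ± i·sin(θ/2); θ = 7π/8, cos(θ/2) ≈ 0.19509, sin(θ/2) ≈ 0.980785.
With a = amp(|0⟩) = -0.7756 and b = amp(|1⟩) = (-0.5106 + 0.371i):
new amp(|0⟩) = (0.19509 - 0.980785i)·a = (-0.1513 + 0.7607i)
new amp(|1⟩) = (0.19509 + 0.980785i)·b = (-0.4635 - 0.4284i)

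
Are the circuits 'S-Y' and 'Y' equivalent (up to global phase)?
No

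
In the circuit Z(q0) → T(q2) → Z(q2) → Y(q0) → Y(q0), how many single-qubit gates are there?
5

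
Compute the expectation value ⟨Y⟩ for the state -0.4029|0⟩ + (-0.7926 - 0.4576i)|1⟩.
0.3687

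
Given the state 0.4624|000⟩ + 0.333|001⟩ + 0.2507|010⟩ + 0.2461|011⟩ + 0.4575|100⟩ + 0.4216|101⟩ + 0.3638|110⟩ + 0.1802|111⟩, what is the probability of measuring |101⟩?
0.1777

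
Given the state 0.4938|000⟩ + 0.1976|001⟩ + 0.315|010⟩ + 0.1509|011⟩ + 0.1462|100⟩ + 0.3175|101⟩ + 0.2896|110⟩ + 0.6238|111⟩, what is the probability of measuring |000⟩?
0.2438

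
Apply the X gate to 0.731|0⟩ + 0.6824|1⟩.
0.6824|0⟩ + 0.731|1⟩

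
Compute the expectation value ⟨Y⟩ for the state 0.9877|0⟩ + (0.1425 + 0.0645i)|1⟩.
0.1274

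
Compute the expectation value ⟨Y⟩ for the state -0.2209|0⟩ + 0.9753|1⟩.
0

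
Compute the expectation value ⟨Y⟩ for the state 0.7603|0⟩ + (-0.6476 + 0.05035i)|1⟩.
0.07656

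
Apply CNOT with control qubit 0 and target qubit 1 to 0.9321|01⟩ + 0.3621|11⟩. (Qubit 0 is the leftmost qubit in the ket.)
0.9321|01⟩ + 0.3621|10⟩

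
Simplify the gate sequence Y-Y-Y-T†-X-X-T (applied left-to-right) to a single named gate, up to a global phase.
Y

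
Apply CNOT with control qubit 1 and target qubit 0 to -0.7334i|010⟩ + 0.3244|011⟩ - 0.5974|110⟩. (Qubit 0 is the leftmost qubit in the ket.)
-0.5974|010⟩ - 0.7334i|110⟩ + 0.3244|111⟩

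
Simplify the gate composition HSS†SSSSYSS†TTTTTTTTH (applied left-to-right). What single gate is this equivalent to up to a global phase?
Y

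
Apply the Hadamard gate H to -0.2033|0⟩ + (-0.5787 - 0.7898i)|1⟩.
(-0.553 - 0.5585i)|0⟩ + (0.2654 + 0.5585i)|1⟩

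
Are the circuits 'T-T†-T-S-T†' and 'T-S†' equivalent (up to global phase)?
No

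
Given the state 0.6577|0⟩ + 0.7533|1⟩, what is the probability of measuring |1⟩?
0.5675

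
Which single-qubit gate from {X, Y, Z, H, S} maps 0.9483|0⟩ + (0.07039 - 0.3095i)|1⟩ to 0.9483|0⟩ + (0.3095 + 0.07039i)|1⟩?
S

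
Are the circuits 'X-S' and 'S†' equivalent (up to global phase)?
No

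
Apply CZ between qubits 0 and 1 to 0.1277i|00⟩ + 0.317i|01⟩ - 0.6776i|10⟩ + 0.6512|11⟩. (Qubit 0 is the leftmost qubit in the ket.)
0.1277i|00⟩ + 0.317i|01⟩ - 0.6776i|10⟩ - 0.6512|11⟩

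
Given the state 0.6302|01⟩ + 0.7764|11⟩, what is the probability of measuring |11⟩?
0.6028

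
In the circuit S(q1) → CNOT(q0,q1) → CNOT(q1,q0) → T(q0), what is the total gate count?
4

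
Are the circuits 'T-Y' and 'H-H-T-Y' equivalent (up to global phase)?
Yes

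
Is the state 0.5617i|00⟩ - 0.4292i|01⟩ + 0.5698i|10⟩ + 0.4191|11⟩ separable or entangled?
Entangled

Writing the state as a|00⟩ + b|01⟩ + c|10⟩ + d|11⟩, it is a product state iff ad − bc = 0.
Here (a, b, c, d) = (0.5617i, -0.4292i, 0.5698i, 0.4191): ad − bc = (0.5617i)(0.4191) − (-0.4292i)(0.5698i) = (-0.2446 + 0.2354i) ≠ 0, so the state is entangled.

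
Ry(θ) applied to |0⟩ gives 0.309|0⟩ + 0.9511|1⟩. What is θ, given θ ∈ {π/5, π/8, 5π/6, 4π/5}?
4π/5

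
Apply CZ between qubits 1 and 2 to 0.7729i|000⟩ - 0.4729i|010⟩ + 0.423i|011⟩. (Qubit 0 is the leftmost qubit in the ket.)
0.7729i|000⟩ - 0.4729i|010⟩ - 0.423i|011⟩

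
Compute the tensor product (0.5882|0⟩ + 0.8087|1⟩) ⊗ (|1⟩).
0.5882|01⟩ + 0.8087|11⟩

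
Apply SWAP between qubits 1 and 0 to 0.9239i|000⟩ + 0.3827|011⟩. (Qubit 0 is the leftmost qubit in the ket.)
0.9239i|000⟩ + 0.3827|101⟩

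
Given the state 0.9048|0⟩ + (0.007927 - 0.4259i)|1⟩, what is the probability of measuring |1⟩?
0.1815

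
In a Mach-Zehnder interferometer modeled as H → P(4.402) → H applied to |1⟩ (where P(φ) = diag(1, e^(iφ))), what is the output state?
(0.6527 + 0.4761i)|0⟩ + (0.3473 - 0.4761i)|1⟩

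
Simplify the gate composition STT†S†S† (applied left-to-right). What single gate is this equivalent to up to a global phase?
S†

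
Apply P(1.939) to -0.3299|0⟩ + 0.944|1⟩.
-0.3299|0⟩ + (-0.3398 + 0.8807i)|1⟩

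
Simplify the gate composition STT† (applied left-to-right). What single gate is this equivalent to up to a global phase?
S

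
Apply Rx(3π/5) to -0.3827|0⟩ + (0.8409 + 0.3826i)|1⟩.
(0.08458 - 0.6803i)|0⟩ + (0.4943 + 0.5345i)|1⟩

Rx(3π/5) = [[cos(θ/2), −i·sin(θ/2)], [−i·sin(θ/2), cos(θ/2)]]; θ = 3π/5, cos(θ/2) ≈ 0.587785, sin(θ/2) ≈ 0.809017.
With a = amp(|0⟩) = -0.3827 and b = amp(|1⟩) = (0.8409 + 0.3826i):
new amp(|0⟩) = (0.587785)·a + (-0.809017i)·b = (0.08458 - 0.6803i)
new amp(|1⟩) = (-0.809017i)·a + (0.587785)·b = (0.4943 + 0.5345i)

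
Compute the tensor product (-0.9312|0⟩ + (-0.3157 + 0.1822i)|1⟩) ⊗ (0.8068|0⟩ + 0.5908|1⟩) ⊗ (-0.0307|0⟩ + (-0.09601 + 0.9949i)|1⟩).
0.02306|000⟩ + (0.07213 - 0.7475i)|001⟩ + 0.01689|010⟩ + (0.05282 - 0.5473i)|011⟩ + (0.007819 - 0.004513i)|100⟩ + (-0.1218 - 0.2675i)|101⟩ + (0.005726 - 0.003305i)|110⟩ + (-0.08919 - 0.1959i)|111⟩

amp(|b₁b₂…⟩) = product of the factor amplitudes for bits b₁, b₂, …; only kets whose every factor amplitude is nonzero survive.
|000⟩: (-0.9312)(0.8068)(-0.0307) = 0.02306
|001⟩: (-0.9312)(0.8068)(-0.09601 + 0.9949i) = (0.07213 - 0.7475i)
|010⟩: (-0.9312)(0.5908)(-0.0307) = 0.01689
|011⟩: (-0.9312)(0.5908)(-0.09601 + 0.9949i) = (0.05282 - 0.5473i)
|100⟩: (-0.3157 + 0.1822i)(0.8068)(-0.0307) = (0.007819 - 0.004513i)
|101⟩: (-0.3157 + 0.1822i)(0.8068)(-0.09601 + 0.9949i) = (-0.1218 - 0.2675i)
|110⟩: (-0.3157 + 0.1822i)(0.5908)(-0.0307) = (0.005726 - 0.003305i)
|111⟩: (-0.3157 + 0.1822i)(0.5908)(-0.09601 + 0.9949i) = (-0.08919 - 0.1959i)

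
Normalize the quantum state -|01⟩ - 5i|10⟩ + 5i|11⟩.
-0.14|01⟩ - 0.7001i|10⟩ + 0.7001i|11⟩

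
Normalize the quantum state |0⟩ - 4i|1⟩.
0.2425|0⟩ - 0.9701i|1⟩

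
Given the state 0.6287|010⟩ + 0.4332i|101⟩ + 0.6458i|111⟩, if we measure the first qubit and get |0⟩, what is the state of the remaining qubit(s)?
|10⟩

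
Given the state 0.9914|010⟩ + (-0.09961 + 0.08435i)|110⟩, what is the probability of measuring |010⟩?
0.9829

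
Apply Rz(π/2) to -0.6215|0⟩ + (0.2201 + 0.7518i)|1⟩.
(-0.4395 + 0.4395i)|0⟩ + (-0.376 + 0.6872i)|1⟩

Rz(π/2) = [[e^(−iθ/2), 0], [0, e^(iθ/2)]] with e^(±iθ/2) = cos(θ/2) ± i·sin(θ/2); θ = π/2, cos(θ/2) ≈ 0.707107, sin(θ/2) ≈ 0.707107.
With a = amp(|0⟩) = -0.6215 and b = amp(|1⟩) = (0.2201 + 0.7518i):
new amp(|0⟩) = (0.707107 - 0.707107i)·a = (-0.4395 + 0.4395i)
new amp(|1⟩) = (0.707107 + 0.707107i)·b = (-0.376 + 0.6872i)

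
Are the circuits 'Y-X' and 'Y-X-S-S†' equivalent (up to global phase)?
Yes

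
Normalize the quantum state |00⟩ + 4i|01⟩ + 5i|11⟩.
0.1543|00⟩ + 0.6172i|01⟩ + 0.7715i|11⟩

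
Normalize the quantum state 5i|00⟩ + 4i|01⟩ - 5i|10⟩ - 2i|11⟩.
0.5976i|00⟩ + 0.4781i|01⟩ - 0.5976i|10⟩ - 0.239i|11⟩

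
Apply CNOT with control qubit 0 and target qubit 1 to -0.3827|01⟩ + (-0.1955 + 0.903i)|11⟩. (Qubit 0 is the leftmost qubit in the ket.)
-0.3827|01⟩ + (-0.1955 + 0.903i)|10⟩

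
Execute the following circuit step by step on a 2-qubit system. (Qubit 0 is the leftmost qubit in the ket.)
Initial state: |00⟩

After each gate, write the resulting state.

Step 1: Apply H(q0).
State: 1/√2|00⟩ + 1/√2|10⟩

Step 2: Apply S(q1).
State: 1/√2|00⟩ + 1/√2|10⟩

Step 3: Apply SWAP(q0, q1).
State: 1/√2|00⟩ + 1/√2|01⟩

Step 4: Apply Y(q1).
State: -(1/√2)i|00⟩ + (1/√2)i|01⟩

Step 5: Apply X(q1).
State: (1/√2)i|00⟩ - (1/√2)i|01⟩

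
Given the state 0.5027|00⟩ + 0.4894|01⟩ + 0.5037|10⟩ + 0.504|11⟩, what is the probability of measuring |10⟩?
0.2537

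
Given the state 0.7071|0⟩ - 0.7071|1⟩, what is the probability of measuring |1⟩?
0.5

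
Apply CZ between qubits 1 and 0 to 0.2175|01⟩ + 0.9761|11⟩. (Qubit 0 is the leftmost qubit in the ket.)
0.2175|01⟩ - 0.9761|11⟩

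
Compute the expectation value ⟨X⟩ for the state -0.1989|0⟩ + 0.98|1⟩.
-0.3898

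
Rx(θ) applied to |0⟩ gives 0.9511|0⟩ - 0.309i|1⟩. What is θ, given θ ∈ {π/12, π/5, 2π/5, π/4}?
π/5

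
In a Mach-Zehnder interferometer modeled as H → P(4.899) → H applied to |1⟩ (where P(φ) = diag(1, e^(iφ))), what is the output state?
(0.4072 + 0.4913i)|0⟩ + (0.5928 - 0.4913i)|1⟩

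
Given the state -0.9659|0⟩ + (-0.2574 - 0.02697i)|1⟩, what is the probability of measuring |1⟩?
0.06698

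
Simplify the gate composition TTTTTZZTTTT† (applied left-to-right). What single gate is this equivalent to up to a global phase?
T†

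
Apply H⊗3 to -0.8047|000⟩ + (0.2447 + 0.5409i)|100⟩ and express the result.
(-0.198 + 0.1912i)|000⟩ + (-0.198 + 0.1912i)|001⟩ + (-0.198 + 0.1912i)|010⟩ + (-0.198 + 0.1912i)|011⟩ + (-0.371 - 0.1912i)|100⟩ + (-0.371 - 0.1912i)|101⟩ + (-0.371 - 0.1912i)|110⟩ + (-0.371 - 0.1912i)|111⟩

H⊗3 gives amp(|y⟩) = (1/2√2) Σ_x (−1)^(x·y) amp(|x⟩), where x·y is the number of positions in which both x and y have a 1.
|000⟩: (-0.8047 + (0.2447 + 0.5409i))/(2√2) = (-0.198 + 0.1912i)
|001⟩: (-0.8047 + (0.2447 + 0.5409i))/(2√2) = (-0.198 + 0.1912i)
|010⟩: (-0.8047 + (0.2447 + 0.5409i))/(2√2) = (-0.198 + 0.1912i)
|011⟩: (-0.8047 + (0.2447 + 0.5409i))/(2√2) = (-0.198 + 0.1912i)
|100⟩: (-0.8047 - (0.2447 + 0.5409i))/(2√2) = (-0.371 - 0.1912i)
|101⟩: (-0.8047 - (0.2447 + 0.5409i))/(2√2) = (-0.371 - 0.1912i)
|110⟩: (-0.8047 - (0.2447 + 0.5409i))/(2√2) = (-0.371 - 0.1912i)
|111⟩: (-0.8047 - (0.2447 + 0.5409i))/(2√2) = (-0.371 - 0.1912i)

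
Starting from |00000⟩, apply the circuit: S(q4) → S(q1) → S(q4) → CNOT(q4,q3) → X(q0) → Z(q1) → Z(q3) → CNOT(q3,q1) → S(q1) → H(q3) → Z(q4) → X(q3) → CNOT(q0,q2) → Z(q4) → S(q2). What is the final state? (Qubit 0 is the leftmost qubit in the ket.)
(1/√2)i|10100⟩ + (1/√2)i|10110⟩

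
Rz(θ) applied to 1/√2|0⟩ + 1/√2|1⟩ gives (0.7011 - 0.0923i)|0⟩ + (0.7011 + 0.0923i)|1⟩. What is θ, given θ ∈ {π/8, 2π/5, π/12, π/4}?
π/12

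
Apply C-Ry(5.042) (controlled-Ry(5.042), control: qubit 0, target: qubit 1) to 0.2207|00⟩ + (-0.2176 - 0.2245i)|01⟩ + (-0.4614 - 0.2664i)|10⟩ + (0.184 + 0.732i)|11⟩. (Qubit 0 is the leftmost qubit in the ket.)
0.2207|00⟩ + (-0.2176 - 0.2245i)|01⟩ + (0.2684 - 0.2089i)|10⟩ + (-0.418 - 0.7504i)|11⟩

C-Ry(5.042) leaves the control-|0⟩ kets |00⟩, |01⟩ unchanged and applies Ry(5.042) to qubit 1 on the control-|1⟩ pair (|10⟩, |11⟩).
Ry(5.042) = [[cos(θ/2), −sin(θ/2)], [sin(θ/2), cos(θ/2)]]; θ = 5.042, cos(θ/2) ≈ -0.813534, sin(θ/2) ≈ 0.581517.
With a = amp(|10⟩) = (-0.4614 - 0.2664i) and b = amp(|11⟩) = (0.184 + 0.732i):
new amp(|10⟩) = (-0.813534)·a + (-0.581517)·b = (0.2684 - 0.2089i)
new amp(|11⟩) = (0.581517)·a + (-0.813534)·b = (-0.418 - 0.7504i)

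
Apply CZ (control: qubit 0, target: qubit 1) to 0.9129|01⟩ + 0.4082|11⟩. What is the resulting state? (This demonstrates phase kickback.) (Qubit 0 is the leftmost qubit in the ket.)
0.9129|01⟩ - 0.4082|11⟩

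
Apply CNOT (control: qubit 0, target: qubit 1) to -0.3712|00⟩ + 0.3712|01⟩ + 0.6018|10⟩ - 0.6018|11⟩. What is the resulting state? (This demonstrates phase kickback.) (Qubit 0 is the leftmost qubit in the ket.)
-0.3712|00⟩ + 0.3712|01⟩ - 0.6018|10⟩ + 0.6018|11⟩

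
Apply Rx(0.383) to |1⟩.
-0.1903i|0⟩ + 0.9817|1⟩

Rx(0.383) = [[cos(θ/2), −i·sin(θ/2)], [−i·sin(θ/2), cos(θ/2)]]; θ = 0.383, cos(θ/2) ≈ 0.98172, sin(θ/2) ≈ 0.190332.
With a = amp(|0⟩) = 0 and b = amp(|1⟩) = 1:
new amp(|0⟩) = (0.98172)·a + (-0.190332i)·b = -0.1903i
new amp(|1⟩) = (-0.190332i)·a + (0.98172)·b = 0.9817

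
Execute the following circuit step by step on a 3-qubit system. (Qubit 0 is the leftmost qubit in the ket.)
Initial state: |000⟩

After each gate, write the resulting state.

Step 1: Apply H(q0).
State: 1/√2|000⟩ + 1/√2|100⟩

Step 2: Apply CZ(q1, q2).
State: 1/√2|000⟩ + 1/√2|100⟩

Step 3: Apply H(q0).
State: |000⟩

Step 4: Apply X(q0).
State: |100⟩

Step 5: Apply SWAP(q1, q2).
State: |100⟩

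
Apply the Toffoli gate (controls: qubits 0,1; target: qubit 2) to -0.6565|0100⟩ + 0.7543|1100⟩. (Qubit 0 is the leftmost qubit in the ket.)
-0.6565|0100⟩ + 0.7543|1110⟩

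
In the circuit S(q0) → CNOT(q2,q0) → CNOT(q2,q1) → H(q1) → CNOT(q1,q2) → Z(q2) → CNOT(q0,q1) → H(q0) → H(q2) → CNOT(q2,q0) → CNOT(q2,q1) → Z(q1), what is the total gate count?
12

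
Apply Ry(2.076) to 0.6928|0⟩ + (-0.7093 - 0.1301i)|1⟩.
(0.9629 + 0.1121i)|0⟩ + (0.2365 - 0.06608i)|1⟩

Ry(2.076) = [[cos(θ/2), −sin(θ/2)], [sin(θ/2), cos(θ/2)]]; θ = 2.076, cos(θ/2) ≈ 0.507944, sin(θ/2) ≈ 0.86139.
With a = amp(|0⟩) = 0.6928 and b = amp(|1⟩) = (-0.7093 - 0.1301i):
new amp(|0⟩) = (0.507944)·a + (-0.86139)·b = (0.9629 + 0.1121i)
new amp(|1⟩) = (0.86139)·a + (0.507944)·b = (0.2365 - 0.06608i)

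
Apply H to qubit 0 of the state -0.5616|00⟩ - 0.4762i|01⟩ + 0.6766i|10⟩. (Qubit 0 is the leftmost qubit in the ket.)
(-0.3971 + 0.4784i)|00⟩ - 0.3367i|01⟩ + (-0.3971 - 0.4784i)|10⟩ - 0.3367i|11⟩

H on qubit 0 mixes each pair of kets that differ only in qubit 0: amplitudes (a, b) of (|…0…⟩, |…1…⟩) become ((a + b)/√2, (a − b)/√2). Kets absent from the input have amplitude 0.
(|00⟩, |10⟩): (a, b) = (-0.5616, 0.6766i) → ((-0.3971 + 0.4784i), (-0.3971 - 0.4784i))
(|01⟩, |11⟩): (a, b) = (-0.4762i, 0) → (-0.3367i, -0.3367i)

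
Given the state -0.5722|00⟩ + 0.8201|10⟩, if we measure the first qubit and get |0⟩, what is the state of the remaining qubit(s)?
-|0⟩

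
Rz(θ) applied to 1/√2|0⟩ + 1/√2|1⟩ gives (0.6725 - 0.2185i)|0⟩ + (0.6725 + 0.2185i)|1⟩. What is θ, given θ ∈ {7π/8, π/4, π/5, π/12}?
π/5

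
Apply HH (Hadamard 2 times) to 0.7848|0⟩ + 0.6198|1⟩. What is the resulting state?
0.7848|0⟩ + 0.6198|1⟩

H² = I, so an even number of Hadamards cancels: H^2 = I and the state is unchanged.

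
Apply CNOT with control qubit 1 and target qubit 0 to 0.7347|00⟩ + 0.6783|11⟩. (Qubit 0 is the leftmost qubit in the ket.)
0.7347|00⟩ + 0.6783|01⟩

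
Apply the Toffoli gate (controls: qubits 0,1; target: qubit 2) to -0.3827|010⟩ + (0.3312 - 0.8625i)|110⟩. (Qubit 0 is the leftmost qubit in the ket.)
-0.3827|010⟩ + (0.3312 - 0.8625i)|111⟩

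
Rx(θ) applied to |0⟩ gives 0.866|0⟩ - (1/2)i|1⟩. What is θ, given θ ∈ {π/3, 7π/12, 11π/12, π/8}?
π/3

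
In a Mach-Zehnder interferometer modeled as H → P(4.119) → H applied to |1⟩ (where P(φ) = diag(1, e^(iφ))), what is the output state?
(0.7796 + 0.4145i)|0⟩ + (0.2204 - 0.4145i)|1⟩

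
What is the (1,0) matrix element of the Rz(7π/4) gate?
0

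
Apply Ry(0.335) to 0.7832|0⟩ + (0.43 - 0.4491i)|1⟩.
(0.7006 + 0.07487i)|0⟩ + (0.5546 - 0.4428i)|1⟩

Ry(0.335) = [[cos(θ/2), −sin(θ/2)], [sin(θ/2), cos(θ/2)]]; θ = 0.335, cos(θ/2) ≈ 0.986005, sin(θ/2) ≈ 0.166718.
With a = amp(|0⟩) = 0.7832 and b = amp(|1⟩) = (0.43 - 0.4491i):
new amp(|0⟩) = (0.986005)·a + (-0.166718)·b = (0.7006 + 0.07487i)
new amp(|1⟩) = (0.166718)·a + (0.986005)·b = (0.5546 - 0.4428i)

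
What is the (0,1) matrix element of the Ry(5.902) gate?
-0.1894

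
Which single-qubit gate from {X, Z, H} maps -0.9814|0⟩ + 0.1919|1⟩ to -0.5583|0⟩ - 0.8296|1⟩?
H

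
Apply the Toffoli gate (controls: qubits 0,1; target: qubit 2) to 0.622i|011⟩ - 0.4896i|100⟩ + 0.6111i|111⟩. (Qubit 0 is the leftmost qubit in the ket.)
0.622i|011⟩ - 0.4896i|100⟩ + 0.6111i|110⟩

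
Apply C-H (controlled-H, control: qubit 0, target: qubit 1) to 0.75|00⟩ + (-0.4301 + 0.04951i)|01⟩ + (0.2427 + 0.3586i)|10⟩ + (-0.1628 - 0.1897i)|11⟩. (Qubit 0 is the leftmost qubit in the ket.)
0.75|00⟩ + (-0.4301 + 0.04951i)|01⟩ + (0.0565 + 0.1194i)|10⟩ + (0.2867 + 0.3877i)|11⟩

C-H leaves the control-|0⟩ kets |00⟩, |01⟩ unchanged and applies H to qubit 1 on the control-|1⟩ pair (|10⟩, |11⟩).
H = [[1/√2, 1/√2], [1/√2, -1/√2]].
With a = amp(|10⟩) = (0.2427 + 0.3586i) and b = amp(|11⟩) = (-0.1628 - 0.1897i):
new amp(|10⟩) = (1/√2)·a + (1/√2)·b = (0.0565 + 0.1194i)
new amp(|11⟩) = (1/√2)·a + (-1/√2)·b = (0.2867 + 0.3877i)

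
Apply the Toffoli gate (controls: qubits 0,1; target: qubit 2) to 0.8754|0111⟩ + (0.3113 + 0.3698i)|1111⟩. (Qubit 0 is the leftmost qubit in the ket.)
0.8754|0111⟩ + (0.3113 + 0.3698i)|1101⟩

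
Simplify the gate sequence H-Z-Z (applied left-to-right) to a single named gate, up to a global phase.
H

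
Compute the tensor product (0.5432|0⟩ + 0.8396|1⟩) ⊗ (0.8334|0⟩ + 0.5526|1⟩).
0.4527|00⟩ + 0.3002|01⟩ + 0.6997|10⟩ + 0.464|11⟩

amp(|b₁b₂…⟩) = product of the factor amplitudes for bits b₁, b₂, …; only kets whose every factor amplitude is nonzero survive.
|00⟩: (0.5432)(0.8334) = 0.4527
|01⟩: (0.5432)(0.5526) = 0.3002
|10⟩: (0.8396)(0.8334) = 0.6997
|11⟩: (0.8396)(0.5526) = 0.464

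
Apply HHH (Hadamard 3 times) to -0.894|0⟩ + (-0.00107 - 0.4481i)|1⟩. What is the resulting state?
(-0.6329 - 0.3169i)|0⟩ + (-0.6314 + 0.3169i)|1⟩

H² = I, so H^3 = H: a single Hadamard. With (a, b) = (-0.894, (-0.00107 - 0.4481i)), H gives ((a + b)/√2, (a − b)/√2) = ((-0.6329 - 0.3169i), (-0.6314 + 0.3169i)).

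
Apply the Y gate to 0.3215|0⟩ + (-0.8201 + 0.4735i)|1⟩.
(0.4735 + 0.8201i)|0⟩ + 0.3215i|1⟩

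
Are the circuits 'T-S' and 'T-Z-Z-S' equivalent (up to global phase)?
Yes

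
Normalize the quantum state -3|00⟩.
-|00⟩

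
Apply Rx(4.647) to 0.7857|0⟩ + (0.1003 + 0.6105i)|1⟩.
(-0.09155 - 0.0732i)|0⟩ + (-0.06857 - 0.9908i)|1⟩

Rx(4.647) = [[cos(θ/2), −i·sin(θ/2)], [−i·sin(θ/2), cos(θ/2)]]; θ = 4.647, cos(θ/2) ≈ -0.683615, sin(θ/2) ≈ 0.729843.
With a = amp(|0⟩) = 0.7857 and b = amp(|1⟩) = (0.1003 + 0.6105i):
new amp(|0⟩) = (-0.683615)·a + (-0.729843i)·b = (-0.09155 - 0.0732i)
new amp(|1⟩) = (-0.729843i)·a + (-0.683615)·b = (-0.06857 - 0.9908i)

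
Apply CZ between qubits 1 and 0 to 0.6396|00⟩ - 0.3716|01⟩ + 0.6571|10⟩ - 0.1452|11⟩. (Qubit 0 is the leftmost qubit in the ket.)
0.6396|00⟩ - 0.3716|01⟩ + 0.6571|10⟩ + 0.1452|11⟩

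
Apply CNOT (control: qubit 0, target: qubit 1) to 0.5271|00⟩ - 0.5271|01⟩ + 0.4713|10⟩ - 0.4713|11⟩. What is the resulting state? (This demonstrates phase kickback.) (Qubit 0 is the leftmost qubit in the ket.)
0.5271|00⟩ - 0.5271|01⟩ - 0.4713|10⟩ + 0.4713|11⟩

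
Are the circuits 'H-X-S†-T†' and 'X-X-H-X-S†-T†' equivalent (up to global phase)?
Yes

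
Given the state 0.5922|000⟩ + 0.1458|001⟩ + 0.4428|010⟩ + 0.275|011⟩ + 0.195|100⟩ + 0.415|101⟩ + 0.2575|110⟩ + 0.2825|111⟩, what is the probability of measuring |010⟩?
0.1961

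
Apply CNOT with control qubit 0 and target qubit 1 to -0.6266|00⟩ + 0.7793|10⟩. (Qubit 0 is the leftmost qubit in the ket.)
-0.6266|00⟩ + 0.7793|11⟩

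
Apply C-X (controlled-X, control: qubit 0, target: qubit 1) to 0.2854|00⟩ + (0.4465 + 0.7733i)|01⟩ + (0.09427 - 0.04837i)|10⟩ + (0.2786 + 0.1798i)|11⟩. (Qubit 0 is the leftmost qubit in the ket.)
0.2854|00⟩ + (0.4465 + 0.7733i)|01⟩ + (0.2786 + 0.1798i)|10⟩ + (0.09427 - 0.04837i)|11⟩

C-X leaves the control-|0⟩ kets |00⟩, |01⟩ unchanged and applies X to qubit 1 on the control-|1⟩ pair (|10⟩, |11⟩).
X = [[0, 1], [1, 0]].
With a = amp(|10⟩) = (0.09427 - 0.04837i) and b = amp(|11⟩) = (0.2786 + 0.1798i):
new amp(|10⟩) = (1)·b = (0.2786 + 0.1798i)
new amp(|11⟩) = (1)·a = (0.09427 - 0.04837i)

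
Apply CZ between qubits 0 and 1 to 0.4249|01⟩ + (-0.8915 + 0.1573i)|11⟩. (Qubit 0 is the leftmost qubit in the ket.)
0.4249|01⟩ + (0.8915 - 0.1573i)|11⟩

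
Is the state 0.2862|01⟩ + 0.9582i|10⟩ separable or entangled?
Entangled

Writing the state as a|00⟩ + b|01⟩ + c|10⟩ + d|11⟩, it is a product state iff ad − bc = 0.
Here (a, b, c, d) = (0, 0.2862, 0.9582i, 0): ad − bc = (0)(0) − (0.2862)(0.9582i) = -0.2742i ≠ 0, so the state is entangled.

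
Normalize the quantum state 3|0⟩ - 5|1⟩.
0.5145|0⟩ - 0.8575|1⟩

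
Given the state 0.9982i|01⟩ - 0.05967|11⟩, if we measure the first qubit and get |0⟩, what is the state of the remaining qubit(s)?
i|1⟩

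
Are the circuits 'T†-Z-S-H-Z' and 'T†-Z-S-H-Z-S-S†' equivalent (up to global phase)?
Yes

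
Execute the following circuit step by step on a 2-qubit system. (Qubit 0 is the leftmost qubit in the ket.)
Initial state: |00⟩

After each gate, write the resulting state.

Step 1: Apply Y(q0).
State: i|10⟩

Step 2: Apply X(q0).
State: i|00⟩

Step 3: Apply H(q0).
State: (1/√2)i|00⟩ + (1/√2)i|10⟩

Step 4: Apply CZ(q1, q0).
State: (1/√2)i|00⟩ + (1/√2)i|10⟩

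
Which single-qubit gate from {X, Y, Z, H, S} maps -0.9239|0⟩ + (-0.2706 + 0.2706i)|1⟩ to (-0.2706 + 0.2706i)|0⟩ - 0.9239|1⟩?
X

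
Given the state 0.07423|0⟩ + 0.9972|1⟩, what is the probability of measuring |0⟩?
0.00551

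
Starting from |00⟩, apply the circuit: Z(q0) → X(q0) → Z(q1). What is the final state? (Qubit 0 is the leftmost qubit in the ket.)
|10⟩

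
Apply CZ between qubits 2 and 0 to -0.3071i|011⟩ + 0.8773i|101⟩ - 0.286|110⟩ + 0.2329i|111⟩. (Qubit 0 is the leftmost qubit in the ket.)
-0.3071i|011⟩ - 0.8773i|101⟩ - 0.286|110⟩ - 0.2329i|111⟩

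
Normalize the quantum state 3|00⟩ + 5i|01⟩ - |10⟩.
0.5071|00⟩ + 0.8452i|01⟩ - 0.169|10⟩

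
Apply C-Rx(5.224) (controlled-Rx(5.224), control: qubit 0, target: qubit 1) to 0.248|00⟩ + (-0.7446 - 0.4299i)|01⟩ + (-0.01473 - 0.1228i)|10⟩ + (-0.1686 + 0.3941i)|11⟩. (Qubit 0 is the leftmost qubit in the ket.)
0.248|00⟩ + (-0.7446 - 0.4299i)|01⟩ + (0.2118 + 0.1912i)|10⟩ + (0.08347 - 0.3327i)|11⟩

C-Rx(5.224) leaves the control-|0⟩ kets |00⟩, |01⟩ unchanged and applies Rx(5.224) to qubit 1 on the control-|1⟩ pair (|10⟩, |11⟩).
Rx(5.224) = [[cos(θ/2), −i·sin(θ/2)], [−i·sin(θ/2), cos(θ/2)]]; θ = 5.224, cos(θ/2) ≈ -0.863013, sin(θ/2) ≈ 0.505182.
With a = amp(|10⟩) = (-0.01473 - 0.1228i) and b = amp(|11⟩) = (-0.1686 + 0.3941i):
new amp(|10⟩) = (-0.863013)·a + (-0.505182i)·b = (0.2118 + 0.1912i)
new amp(|11⟩) = (-0.505182i)·a + (-0.863013)·b = (0.08347 - 0.3327i)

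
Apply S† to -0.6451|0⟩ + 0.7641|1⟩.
-0.6451|0⟩ - 0.7641i|1⟩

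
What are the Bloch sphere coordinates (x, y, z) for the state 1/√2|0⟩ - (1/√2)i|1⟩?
(0, -1, 0)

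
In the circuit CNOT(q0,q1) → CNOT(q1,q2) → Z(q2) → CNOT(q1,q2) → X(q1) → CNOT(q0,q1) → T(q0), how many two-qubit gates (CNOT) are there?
4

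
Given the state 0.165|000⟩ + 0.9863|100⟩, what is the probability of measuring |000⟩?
0.02723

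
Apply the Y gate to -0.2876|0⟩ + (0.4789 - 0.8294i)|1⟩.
(-0.8294 - 0.4789i)|0⟩ - 0.2876i|1⟩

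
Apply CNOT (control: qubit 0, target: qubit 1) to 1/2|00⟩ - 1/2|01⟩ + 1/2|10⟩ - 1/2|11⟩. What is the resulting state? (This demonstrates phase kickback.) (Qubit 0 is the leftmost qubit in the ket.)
1/2|00⟩ - 1/2|01⟩ - 1/2|10⟩ + 1/2|11⟩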